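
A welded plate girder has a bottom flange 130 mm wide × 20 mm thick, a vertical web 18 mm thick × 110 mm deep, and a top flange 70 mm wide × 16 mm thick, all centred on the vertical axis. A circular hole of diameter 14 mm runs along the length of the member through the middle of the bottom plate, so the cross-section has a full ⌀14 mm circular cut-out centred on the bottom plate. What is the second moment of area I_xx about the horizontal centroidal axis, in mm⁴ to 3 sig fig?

Split into non-overlapping primitives; take the origin at the lower-left of the bounding box.
Bottom plate: 130 × 20, A = 2 600 mm², y = 10 mm, Ī = 86 667 mm⁴.
Web plate: 18 × 110, A = 1 980 mm², y = 75 mm, Ī = 1 996 500 mm⁴.
Top plate: 70 × 16, A = 1 120 mm², y = 138 mm, Ī = 23 893 mm⁴.
Hole (subtracted): ⌀14, A = 153.94 mm², y = 10 mm, Ī = 1885.7 mm⁴.
Centroid: ȳ = ΣA·y / ΣA = 59.055 mm.
Transfer each piece to the horizontal centroidal axis using Ī + A·d² with d = y − 59.055:
  bottom plate: d = -49.055 mm → contributes +6 343 193 mm⁴
  web plate: d = 15.945 mm → contributes +2 499 925 mm⁴
  top plate: d = 78.945 mm → contributes +7 004 150 mm⁴
  hole: d = -49.055 mm → contributes −372 316 mm⁴
Total I = 15 474 952 mm⁴.

I_xx ≈ 1.55 × 10⁷ mm⁴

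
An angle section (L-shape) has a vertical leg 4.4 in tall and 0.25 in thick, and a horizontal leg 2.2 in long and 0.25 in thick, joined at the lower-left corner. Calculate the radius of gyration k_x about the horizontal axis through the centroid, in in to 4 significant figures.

Break the section into simple shapes (no overlaps), measuring from the bottom-left corner of the bounding box.
Vertical leg: 0.25 × 4.4, A = 1.1 in², y = 2.2 in, Ī = 1.77467 in⁴.
Horizontal leg (remainder): 1.95 × 0.25, A = 0.4875 in², y = 0.125 in, Ī = 0.00253906 in⁴.
Centroid: ȳ = ΣA·y / ΣA = 1.5628 in.
Transfer each piece to the horizontal axis through the centroid using Ī + A·d² with d = y − 1.5628:
  vertical leg: d = 0.637205 in → contributes +2.2213 in⁴
  horizontal leg (remainder): d = -1.4378 in → contributes +1.01033 in⁴
Total I = 3.23163 in⁴.
Radius of gyration: k = √(I/A) = √(3.23163 / 1.5875) = 1.42677 in.

k_x ≈ 1.427 in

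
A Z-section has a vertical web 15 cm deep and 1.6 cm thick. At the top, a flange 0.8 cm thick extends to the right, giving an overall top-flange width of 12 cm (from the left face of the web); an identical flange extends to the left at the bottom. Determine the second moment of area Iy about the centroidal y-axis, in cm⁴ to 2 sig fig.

Iy ≈ 750 cm⁴

Decompose the section into non-overlapping parts with the origin at the bottom-left of its bounding rectangle.
Web: 1.6 × 15, A = 24 cm², x = 11.2 cm, Ī = 5.12 cm⁴.
Top flange (beyond web): 10.4 × 0.8, A = 8.32 cm², x = 17.2 cm, Ī = 74.99 cm⁴.
Bottom flange (beyond web): 10.4 × 0.8, A = 8.32 cm², x = 5.2 cm, Ī = 74.99 cm⁴.
Centroid: x̄ = ΣA·x / ΣA = 11.2 cm.
Transfer each piece to the centroidal y-axis using Ī + A·d² with d = x − 11.2:
  web: d = 0 cm → contributes +5.12 cm⁴
  top flange (beyond web): d = 6 cm → contributes +374.5 cm⁴
  bottom flange (beyond web): d = -6 cm → contributes +374.5 cm⁴
Total I = 754.1 cm⁴.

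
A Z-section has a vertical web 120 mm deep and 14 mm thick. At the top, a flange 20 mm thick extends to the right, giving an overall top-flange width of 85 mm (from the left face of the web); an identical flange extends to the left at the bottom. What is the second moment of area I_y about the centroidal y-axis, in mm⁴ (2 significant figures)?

I_y ≈ 6.4 × 10⁶ mm⁴

Split into non-overlapping primitives; take the origin at the lower-left of the bounding box.
Web: 14 × 120, A = 1 680 mm², x = 78 mm, Ī = 27 440 mm⁴.
Top flange (beyond web): 71 × 20, A = 1 420 mm², x = 120.5 mm, Ī = 596 518 mm⁴.
Bottom flange (beyond web): 71 × 20, A = 1 420 mm², x = 35.5 mm, Ī = 596 518 mm⁴.
Centroid: x̄ = ΣA·x / ΣA = 78 mm.
Transfer each piece to the centroidal y-axis using Ī + A·d² with d = x − 78:
  web: d = 0 mm → contributes +27 440 mm⁴
  top flange (beyond web): d = 42.5 mm → contributes +3 161 393 mm⁴
  bottom flange (beyond web): d = -42.5 mm → contributes +3 161 393 mm⁴
Total I = 6 350 227 mm⁴.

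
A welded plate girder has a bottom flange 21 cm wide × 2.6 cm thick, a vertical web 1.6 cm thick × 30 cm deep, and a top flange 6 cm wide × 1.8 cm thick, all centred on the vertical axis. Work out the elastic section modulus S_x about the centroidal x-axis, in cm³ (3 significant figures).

S_x ≈ 706 cm³

Treat the section as a set of non-overlapping primitives; coordinates are from the bounding-box lower-left.
Bottom plate: 21 × 2.6, A = 54.6 cm², y = 1.3 cm, Ī = 30.758 cm⁴.
Web plate: 1.6 × 30, A = 48 cm², y = 17.6 cm, Ī = 3 600 cm⁴.
Top plate: 6 × 1.8, A = 10.8 cm², y = 33.5 cm, Ī = 2.916 cm⁴.
Centroid: ȳ = ΣA·y / ΣA = 11.266 cm.
Transfer each piece to the centroidal x-axis using Ī + A·d² with d = y − 11.266:
  bottom plate: d = -9.9661 cm → contributes +5453.8 cm⁴
  web plate: d = 6.3339 cm → contributes +5525.7 cm⁴
  top plate: d = 22.234 cm → contributes +5341.8 cm⁴
Total I = 16 321 cm⁴.
Extreme fibre distance c = 23.134 cm; S = I/c = 705.52 cm³.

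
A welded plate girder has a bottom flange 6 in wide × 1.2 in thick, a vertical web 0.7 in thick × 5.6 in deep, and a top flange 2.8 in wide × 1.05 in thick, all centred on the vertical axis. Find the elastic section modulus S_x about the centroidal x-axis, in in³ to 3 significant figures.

S_x ≈ 22.8 in³

Split into non-overlapping primitives; take the origin at the lower-left of the bounding box.
Bottom plate: 6 × 1.2, A = 7.2 in², y = 0.6 in, Ī = 0.864 in⁴.
Web plate: 0.7 × 5.6, A = 3.92 in², y = 4 in, Ī = 10.244 in⁴.
Top plate: 2.8 × 1.05, A = 2.94 in², y = 7.325 in, Ī = 0.27011 in⁴.
Centroid: ȳ = ΣA·y / ΣA = 2.9542 in.
Transfer each piece to the centroidal x-axis using Ī + A·d² with d = y − 2.9542:
  bottom plate: d = -2.3542 in → contributes +40.767 in⁴
  web plate: d = 1.0458 in → contributes +14.532 in⁴
  top plate: d = 4.3708 in → contributes +56.437 in⁴
Total I = 111.74 in⁴.
Extreme fibre distance c = 4.8958 in; S = I/c = 22.823 in³.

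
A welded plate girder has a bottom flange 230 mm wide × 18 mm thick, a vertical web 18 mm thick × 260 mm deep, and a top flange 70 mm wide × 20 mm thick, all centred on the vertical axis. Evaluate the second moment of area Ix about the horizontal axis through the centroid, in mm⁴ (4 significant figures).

Break the section into simple shapes (no overlaps), measuring from the bottom-left corner of the bounding box.
Bottom plate: 230 × 18, A = 4 140 mm², y = 9 mm, Ī = 111 780 mm⁴.
Web plate: 18 × 260, A = 4 680 mm², y = 148 mm, Ī = 26 364 000 mm⁴.
Top plate: 70 × 20, A = 1 400 mm², y = 288 mm, Ī = 46666.7 mm⁴.
Centroid: ȳ = ΣA·y / ΣA = 110.871 mm.
Transfer each piece to the horizontal axis through the centroid using Ī + A·d² with d = y − 110.871:
  bottom plate: d = -101.871 mm → contributes +43 075 327 mm⁴
  web plate: d = 37.1292 mm → contributes +32 815 728 mm⁴
  top plate: d = 177.129 mm → contributes +43 971 301 mm⁴
Total I = 119 862 356 mm⁴.

Ix ≈ 1.199 × 10⁸ mm⁴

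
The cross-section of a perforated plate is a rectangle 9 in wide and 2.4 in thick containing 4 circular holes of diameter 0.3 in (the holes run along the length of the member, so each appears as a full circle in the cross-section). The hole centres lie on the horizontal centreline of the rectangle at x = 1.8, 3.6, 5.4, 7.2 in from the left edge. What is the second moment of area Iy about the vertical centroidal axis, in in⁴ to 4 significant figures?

Iy ≈ 144.7 in⁴

Break the section into simple shapes (no overlaps), measuring from the bottom-left corner of the bounding box.
Plate: 9 × 2.4, A = 21.6 in², x = 4.5 in, Ī = 145.8 in⁴.
Hole 1 (subtracted): ⌀0.3, A = 0.0706858 in², x = 1.8 in, Ī = 0.000397608 in⁴.
Hole 2 (subtracted): ⌀0.3, A = 0.0706858 in², x = 3.6 in, Ī = 0.000397608 in⁴.
Hole 3 (subtracted): ⌀0.3, A = 0.0706858 in², x = 5.4 in, Ī = 0.000397608 in⁴.
Hole 4 (subtracted): ⌀0.3, A = 0.0706858 in², x = 7.2 in, Ī = 0.000397608 in⁴.
By symmetry the centroid is at mid-width, x̄ = 4.5 in.
Transfer each piece to the vertical centroidal axis using Ī + A·d² with d = x − 4.5:
  plate: d = 0 in → contributes +145.8 in⁴
  hole 1: d = -2.7 in → contributes −0.515697 in⁴
  hole 2: d = -0.9 in → contributes −0.0576531 in⁴
  hole 3: d = 0.9 in → contributes −0.0576531 in⁴
  hole 4: d = 2.7 in → contributes −0.515697 in⁴
Total I = 144.653 in⁴.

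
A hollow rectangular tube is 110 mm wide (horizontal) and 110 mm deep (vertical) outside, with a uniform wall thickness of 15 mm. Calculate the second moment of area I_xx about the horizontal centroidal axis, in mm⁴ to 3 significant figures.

Decompose the section into non-overlapping parts with the origin at the bottom-left of its bounding rectangle.
Outer rectangle: 110 × 110, A = 12 100 mm², y = 55 mm, Ī = 12 200 833 mm⁴.
Inner void (subtracted): 80 × 80, A = 6 400 mm², y = 55 mm, Ī = 3 413 333 mm⁴.
By symmetry the centroid is at mid-height, ȳ = 55 mm.
All pieces are centred on the horizontal centroidal axis, so I = ΣĪ (holes subtracted) = 8 787 500 mm⁴.

I_xx ≈ 8.79 × 10⁶ mm⁴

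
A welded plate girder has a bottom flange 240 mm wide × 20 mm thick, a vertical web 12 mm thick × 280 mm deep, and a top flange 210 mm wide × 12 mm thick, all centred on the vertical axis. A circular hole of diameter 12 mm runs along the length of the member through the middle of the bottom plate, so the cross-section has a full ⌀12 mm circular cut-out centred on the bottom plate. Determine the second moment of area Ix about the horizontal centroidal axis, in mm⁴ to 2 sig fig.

Ix ≈ 1.7 × 10⁸ mm⁴

Decompose the section into non-overlapping parts with the origin at the bottom-left of its bounding rectangle.
Bottom plate: 240 × 20, A = 4 800 mm², y = 10 mm, Ī = 160 000 mm⁴.
Web plate: 12 × 280, A = 3 360 mm², y = 160 mm, Ī = 21 952 000 mm⁴.
Top plate: 210 × 12, A = 2 520 mm², y = 306 mm, Ī = 30 240 mm⁴.
Hole (subtracted): ⌀12, A = 113.1 mm², y = 10 mm, Ī = 1 018 mm⁴.
Centroid: ȳ = ΣA·y / ΣA = 128.3 mm.
Transfer each piece to the horizontal centroidal axis using Ī + A·d² with d = y − 128.3:
  bottom plate: d = -118.3 mm → contributes +67 319 934 mm⁴
  web plate: d = 31.71 mm → contributes +25 331 346 mm⁴
  top plate: d = 177.7 mm → contributes +79 617 266 mm⁴
  hole: d = -118.3 mm → contributes −1 583 437 mm⁴
Total I = 170 685 109 mm⁴.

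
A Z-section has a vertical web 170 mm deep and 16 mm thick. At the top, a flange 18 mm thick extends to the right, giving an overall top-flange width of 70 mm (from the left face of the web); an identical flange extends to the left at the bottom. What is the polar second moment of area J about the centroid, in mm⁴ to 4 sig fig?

Decompose the section into non-overlapping parts with the origin at the bottom-left of its bounding rectangle.
Web: 16 × 170, A = 2 720 mm², y = 85 mm, Ī = 6 550 667 mm⁴.
Top flange (beyond web): 54 × 18, A = 972 mm², y = 161 mm, Ī = 26 244 mm⁴.
Bottom flange (beyond web): 54 × 18, A = 972 mm², y = 9 mm, Ī = 26 244 mm⁴.
Centroid: ȳ = ΣA·y / ΣA = 85 mm.
Transfer each piece to the centroidal x-axis using Ī + A·d² with d = y − 85:
  web: d = 0 mm → contributes +6 550 667 mm⁴
  top flange (beyond web): d = 76 mm → contributes +5 640 516 mm⁴
  bottom flange (beyond web): d = -76 mm → contributes +5 640 516 mm⁴
Total I = 17 831 699 mm⁴.
For the y-axis: x̄ = 62 mm.
Repeating about the centroidal y-axis gives I_y = 2 911 819 mm⁴.
Polar second moment: J = I_x + I_y = 20 743 517 mm⁴.

J ≈ 2.074 × 10⁷ mm⁴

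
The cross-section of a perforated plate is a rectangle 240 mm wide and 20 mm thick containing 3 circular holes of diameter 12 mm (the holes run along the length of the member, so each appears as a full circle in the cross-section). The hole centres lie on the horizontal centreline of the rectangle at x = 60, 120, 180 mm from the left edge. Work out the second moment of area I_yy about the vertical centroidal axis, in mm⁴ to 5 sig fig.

Decompose the section into non-overlapping parts with the origin at the bottom-left of its bounding rectangle.
Plate: 240 × 20, A = 4 800 mm², x = 120 mm, Ī = 23 040 000 mm⁴.
Hole 1 (subtracted): ⌀12, A = 113.0973 mm², x = 60 mm, Ī = 1017.876 mm⁴.
Hole 2 (subtracted): ⌀12, A = 113.0973 mm², x = 120 mm, Ī = 1017.876 mm⁴.
Hole 3 (subtracted): ⌀12, A = 113.0973 mm², x = 180 mm, Ī = 1017.876 mm⁴.
By symmetry the centroid is at mid-width, x̄ = 120 mm.
Transfer each piece to the vertical centroidal axis using Ī + A·d² with d = x − 120:
  plate: d = 0 mm → contributes +23 040 000 mm⁴
  hole 1: d = -60 mm → contributes −408168.3 mm⁴
  hole 2: d = 0 mm → contributes −1017.876 mm⁴
  hole 3: d = 60 mm → contributes −408168.3 mm⁴
Total I = 22 222 646 mm⁴.

I_yy ≈ 2.2223 × 10⁷ mm⁴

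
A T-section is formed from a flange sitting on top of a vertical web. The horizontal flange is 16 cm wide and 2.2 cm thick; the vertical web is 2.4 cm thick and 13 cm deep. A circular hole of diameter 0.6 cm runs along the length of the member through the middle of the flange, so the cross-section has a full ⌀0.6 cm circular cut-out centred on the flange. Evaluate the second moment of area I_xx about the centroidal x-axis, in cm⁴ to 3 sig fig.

Break the section into simple shapes (no overlaps), measuring from the bottom-left corner of the bounding box.
Flange: 16 × 2.2, A = 35.2 cm², y = 14.1 cm, Ī = 14.197 cm⁴.
Web: 2.4 × 13, A = 31.2 cm², y = 6.5 cm, Ī = 439.4 cm⁴.
Hole (subtracted): ⌀0.6, A = 0.28274 cm², y = 14.1 cm, Ī = 0.0063617 cm⁴.
Centroid: ȳ = ΣA·y / ΣA = 10.514 cm.
Transfer each piece to the centroidal x-axis using Ī + A·d² with d = y − 10.514:
  flange: d = 3.5864 cm → contributes +466.94 cm⁴
  web: d = -4.0136 cm → contributes +942.01 cm⁴
  hole: d = 3.5864 cm → contributes −3.643 cm⁴
Total I = 1405.3 cm⁴.

I_xx ≈ 1410 cm⁴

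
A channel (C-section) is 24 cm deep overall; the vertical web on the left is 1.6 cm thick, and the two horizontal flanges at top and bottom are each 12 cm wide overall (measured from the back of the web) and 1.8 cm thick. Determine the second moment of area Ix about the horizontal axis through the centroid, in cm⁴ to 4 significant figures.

Break the section into simple shapes (no overlaps), measuring from the bottom-left corner of the bounding box.
Web: 1.6 × 24, A = 38.4 cm², y = 12 cm, Ī = 1843.2 cm⁴.
Top flange (beyond web): 10.4 × 1.8, A = 18.72 cm², y = 23.1 cm, Ī = 5.0544 cm⁴.
Bottom flange (beyond web): 10.4 × 1.8, A = 18.72 cm², y = 0.9 cm, Ī = 5.0544 cm⁴.
By symmetry the centroid is at mid-height, ȳ = 12 cm.
Transfer each piece to the horizontal axis through the centroid using Ī + A·d² with d = y − 12:
  web: d = 0 cm → contributes +1843.2 cm⁴
  top flange (beyond web): d = 11.1 cm → contributes +2311.55 cm⁴
  bottom flange (beyond web): d = -11.1 cm → contributes +2311.55 cm⁴
Total I = 6466.29 cm⁴.

Ix ≈ 6466 cm⁴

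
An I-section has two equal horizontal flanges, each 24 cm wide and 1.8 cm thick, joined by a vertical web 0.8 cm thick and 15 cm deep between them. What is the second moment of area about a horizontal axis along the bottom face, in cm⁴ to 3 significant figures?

I_base ≈ 1.49 × 10⁴ cm⁴

Decompose the section into non-overlapping parts with the origin at the bottom-left of its bounding rectangle.
Bottom flange: 24 × 1.8, A = 43.2 cm², y = 0.9 cm, Ī = 11.664 cm⁴.
Web: 0.8 × 15, A = 12 cm², y = 9.3 cm, Ī = 225 cm⁴.
Top flange: 24 × 1.8, A = 43.2 cm², y = 17.7 cm, Ī = 11.664 cm⁴.
Transfer each piece to a horizontal axis along the bottom face using Ī + A·d² with d = y − 0:
  bottom flange: d = 0.9 cm → contributes +46.656 cm⁴
  web: d = 9.3 cm → contributes +1262.9 cm⁴
  top flange: d = 17.7 cm → contributes +13 546 cm⁴
Total I = 14 855 cm⁴.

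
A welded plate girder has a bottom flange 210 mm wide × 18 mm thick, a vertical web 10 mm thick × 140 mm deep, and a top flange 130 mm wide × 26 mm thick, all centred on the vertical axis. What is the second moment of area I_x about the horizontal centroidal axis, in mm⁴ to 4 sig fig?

I_x ≈ 4.942 × 10⁷ mm⁴

Decompose the section into non-overlapping parts with the origin at the bottom-left of its bounding rectangle.
Bottom plate: 210 × 18, A = 3 780 mm², y = 9 mm, Ī = 102 060 mm⁴.
Web plate: 10 × 140, A = 1 400 mm², y = 88 mm, Ī = 2 286 667 mm⁴.
Top plate: 130 × 26, A = 3 380 mm², y = 171 mm, Ī = 190 407 mm⁴.
Centroid: ȳ = ΣA·y / ΣA = 85.8879 mm.
Transfer each piece to the horizontal centroidal axis using Ī + A·d² with d = y − 85.8879:
  bottom plate: d = -76.8879 mm → contributes +22 448 443 mm⁴
  web plate: d = 2.11215 mm → contributes +2 292 912 mm⁴
  top plate: d = 85.1121 mm → contributes +24 675 390 mm⁴
Total I = 49 416 746 mm⁴.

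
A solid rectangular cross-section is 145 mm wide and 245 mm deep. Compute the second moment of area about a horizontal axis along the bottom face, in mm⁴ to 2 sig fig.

I_base ≈ 7.1 × 10⁸ mm⁴

The section: 145 × 245, A = 35 525 mm², y = 122.5 mm, Ī = 177 699 010 mm⁴.
Transfer it to a horizontal axis along the bottom face using Ī + A·d² with d = y − 0:
  the section: d = 122.5 mm → contributes +710 796 042 mm⁴
Total I = 710 796 042 mm⁴.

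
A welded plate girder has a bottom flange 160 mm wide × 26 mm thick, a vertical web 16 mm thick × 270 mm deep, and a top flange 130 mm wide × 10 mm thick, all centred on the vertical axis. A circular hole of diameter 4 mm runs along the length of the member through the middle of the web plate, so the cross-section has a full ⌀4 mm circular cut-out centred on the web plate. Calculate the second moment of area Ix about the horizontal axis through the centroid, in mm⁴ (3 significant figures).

Break the section into simple shapes (no overlaps), measuring from the bottom-left corner of the bounding box.
Bottom plate: 160 × 26, A = 4 160 mm², y = 13 mm, Ī = 234 347 mm⁴.
Web plate: 16 × 270, A = 4 320 mm², y = 161 mm, Ī = 26 244 000 mm⁴.
Top plate: 130 × 10, A = 1 300 mm², y = 301 mm, Ī = 10 833 mm⁴.
Hole (subtracted): ⌀4, A = 12.566 mm², y = 161 mm, Ī = 12.566 mm⁴.
Centroid: ȳ = ΣA·y / ΣA = 116.6 mm.
Transfer each piece to the horizontal axis through the centroid using Ī + A·d² with d = y − 116.6:
  bottom plate: d = -103.6 mm → contributes +44 882 935 mm⁴
  web plate: d = 44.401 mm → contributes +34 760 509 mm⁴
  top plate: d = 184.4 mm → contributes +44 215 493 mm⁴
  hole: d = 44.401 mm → contributes −24 786 mm⁴
Total I = 123 834 151 mm⁴.

Ix ≈ 1.24 × 10⁸ mm⁴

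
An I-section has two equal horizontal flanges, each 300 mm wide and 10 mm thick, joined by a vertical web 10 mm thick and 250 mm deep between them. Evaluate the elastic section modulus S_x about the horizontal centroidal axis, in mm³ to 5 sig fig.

S_x ≈ 8.4793 × 10⁵ mm³

Decompose the section into non-overlapping parts with the origin at the bottom-left of its bounding rectangle.
Bottom flange: 300 × 10, A = 3 000 mm², y = 5 mm, Ī = 25 000 mm⁴.
Web: 10 × 250, A = 2 500 mm², y = 135 mm, Ī = 13 020 833 mm⁴.
Top flange: 300 × 10, A = 3 000 mm², y = 265 mm, Ī = 25 000 mm⁴.
By symmetry the centroid is at mid-height, ȳ = 135 mm.
Transfer each piece to the horizontal centroidal axis using Ī + A·d² with d = y − 135:
  bottom flange: d = -130 mm → contributes +50 725 000 mm⁴
  web: d = 0 mm → contributes +13 020 833 mm⁴
  top flange: d = 130 mm → contributes +50 725 000 mm⁴
Total I = 114 470 833 mm⁴.
Extreme fibre distance c = 135 mm; S = I/c = 847932.1 mm³.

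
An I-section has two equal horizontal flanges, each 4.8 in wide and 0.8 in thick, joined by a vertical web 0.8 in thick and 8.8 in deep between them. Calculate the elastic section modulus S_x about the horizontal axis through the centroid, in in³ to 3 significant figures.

S_x ≈ 42.8 in³

Decompose the section into non-overlapping parts with the origin at the bottom-left of its bounding rectangle.
Bottom flange: 4.8 × 0.8, A = 3.84 in², y = 0.4 in, Ī = 0.2048 in⁴.
Web: 0.8 × 8.8, A = 7.04 in², y = 5.2 in, Ī = 45.431 in⁴.
Top flange: 4.8 × 0.8, A = 3.84 in², y = 10 in, Ī = 0.2048 in⁴.
By symmetry the centroid is at mid-height, ȳ = 5.2 in.
Transfer each piece to the horizontal axis through the centroid using Ī + A·d² with d = y − 5.2:
  bottom flange: d = -4.8 in → contributes +88.678 in⁴
  web: d = 0 in → contributes +45.431 in⁴
  top flange: d = 4.8 in → contributes +88.678 in⁴
Total I = 222.79 in⁴.
Extreme fibre distance c = 5.2 in; S = I/c = 42.844 in³.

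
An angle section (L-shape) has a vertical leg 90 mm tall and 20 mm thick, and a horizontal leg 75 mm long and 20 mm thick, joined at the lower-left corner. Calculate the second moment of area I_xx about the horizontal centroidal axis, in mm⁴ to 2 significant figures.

I_xx ≈ 2.1 × 10⁶ mm⁴

Decompose the section into non-overlapping parts with the origin at the bottom-left of its bounding rectangle.
Vertical leg: 20 × 90, A = 1 800 mm², y = 45 mm, Ī = 1 215 000 mm⁴.
Horizontal leg (remainder): 55 × 20, A = 1 100 mm², y = 10 mm, Ī = 36 667 mm⁴.
Centroid: ȳ = ΣA·y / ΣA = 31.72 mm.
Transfer each piece to the horizontal centroidal axis using Ī + A·d² with d = y − 31.72:
  vertical leg: d = 13.28 mm → contributes +1 532 247 mm⁴
  horizontal leg (remainder): d = -21.72 mm → contributes +555 799 mm⁴
Total I = 2 088 046 mm⁴.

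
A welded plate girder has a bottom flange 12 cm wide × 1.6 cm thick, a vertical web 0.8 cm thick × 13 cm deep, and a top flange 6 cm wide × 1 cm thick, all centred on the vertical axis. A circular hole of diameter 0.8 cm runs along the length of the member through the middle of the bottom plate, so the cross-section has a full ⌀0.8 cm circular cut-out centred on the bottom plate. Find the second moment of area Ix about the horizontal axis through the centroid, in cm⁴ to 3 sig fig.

Treat the section as a set of non-overlapping primitives; coordinates are from the bounding-box lower-left.
Bottom plate: 12 × 1.6, A = 19.2 cm², y = 0.8 cm, Ī = 4.096 cm⁴.
Web plate: 0.8 × 13, A = 10.4 cm², y = 8.1 cm, Ī = 146.47 cm⁴.
Top plate: 6 × 1, A = 6 cm², y = 15.1 cm, Ī = 0.5 cm⁴.
Hole (subtracted): ⌀0.8, A = 0.50265 cm², y = 0.8 cm, Ī = 0.020106 cm⁴.
Centroid: ȳ = ΣA·y / ΣA = 5.4078 cm.
Transfer each piece to the horizontal axis through the centroid using Ī + A·d² with d = y − 5.4078:
  bottom plate: d = -4.6078 cm → contributes +411.74 cm⁴
  web plate: d = 2.6922 cm → contributes +221.85 cm⁴
  top plate: d = 9.6922 cm → contributes +564.14 cm⁴
  hole: d = -4.6078 cm → contributes −10.692 cm⁴
Total I = 1 187 cm⁴.

Ix ≈ 1190 cm⁴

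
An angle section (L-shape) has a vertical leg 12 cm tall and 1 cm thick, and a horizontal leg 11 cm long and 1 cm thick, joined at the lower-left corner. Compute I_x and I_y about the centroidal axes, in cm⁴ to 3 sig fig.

Break the section into simple shapes (no overlaps), measuring from the bottom-left corner of the bounding box.
Vertical leg: 1 × 12, A = 12 cm², y = 6 cm, Ī = 144 cm⁴.
Horizontal leg (remainder): 10 × 1, A = 10 cm², y = 0.5 cm, Ī = 0.83333 cm⁴.
Centroid: ȳ = ΣA·y / ΣA = 3.5 cm.
Transfer each piece to the centroidal x-axis using Ī + A·d² with d = y − 3.5:
  vertical leg: d = 2.5 cm → contributes +219 cm⁴
  horizontal leg (remainder): d = -3 cm → contributes +90.833 cm⁴
Total I = 309.83 cm⁴.
For the y-axis: x̄ = 3 cm.
Repeating about the centroidal y-axis gives I_y = 249.33 cm⁴.

I_x ≈ 310 cm⁴, I_y ≈ 249 cm⁴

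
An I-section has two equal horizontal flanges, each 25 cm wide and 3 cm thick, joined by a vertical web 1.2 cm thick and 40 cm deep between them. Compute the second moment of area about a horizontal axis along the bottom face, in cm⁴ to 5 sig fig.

I_base ≈ 1.8059 × 10⁵ cm⁴

Break the section into simple shapes (no overlaps), measuring from the bottom-left corner of the bounding box.
Bottom flange: 25 × 3, A = 75 cm², y = 1.5 cm, Ī = 56.25 cm⁴.
Web: 1.2 × 40, A = 48 cm², y = 23 cm, Ī = 6 400 cm⁴.
Top flange: 25 × 3, A = 75 cm², y = 44.5 cm, Ī = 56.25 cm⁴.
Transfer each piece to the bottom edge using Ī + A·d² with d = y − 0:
  bottom flange: d = 1.5 cm → contributes +225 cm⁴
  web: d = 23 cm → contributes +31 792 cm⁴
  top flange: d = 44.5 cm → contributes +148 575 cm⁴
Total I = 180 592 cm⁴.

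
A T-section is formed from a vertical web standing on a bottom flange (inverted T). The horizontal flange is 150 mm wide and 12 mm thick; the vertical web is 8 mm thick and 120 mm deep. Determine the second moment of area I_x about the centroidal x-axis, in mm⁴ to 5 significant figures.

Treat the section as a set of non-overlapping primitives; coordinates are from the bounding-box lower-left.
Flange: 150 × 12, A = 1 800 mm², y = 6 mm, Ī = 21 600 mm⁴.
Web: 8 × 120, A = 960 mm², y = 72 mm, Ī = 1 152 000 mm⁴.
Centroid: ȳ = ΣA·y / ΣA = 28.95652 mm.
Transfer each piece to the centroidal x-axis using Ī + A·d² with d = y − 28.95652:
  flange: d = -22.95652 mm → contributes +970203.4 mm⁴
  web: d = 43.04348 mm → contributes +2 930 631 mm⁴
Total I = 3 900 835 mm⁴.

I_x ≈ 3.9008 × 10⁶ mm⁴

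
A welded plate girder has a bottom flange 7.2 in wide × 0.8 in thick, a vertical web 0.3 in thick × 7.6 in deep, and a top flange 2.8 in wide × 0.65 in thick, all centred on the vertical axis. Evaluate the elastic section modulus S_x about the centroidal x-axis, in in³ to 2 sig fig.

S_x ≈ 19 in³

Split into non-overlapping primitives; take the origin at the lower-left of the bounding box.
Bottom plate: 7.2 × 0.8, A = 5.76 in², y = 0.4 in, Ī = 0.3072 in⁴.
Web plate: 0.3 × 7.6, A = 2.28 in², y = 4.6 in, Ī = 10.97 in⁴.
Top plate: 2.8 × 0.65, A = 1.82 in², y = 8.725 in, Ī = 0.06408 in⁴.
Centroid: ȳ = ΣA·y / ΣA = 2.908 in.
Transfer each piece to the centroidal x-axis using Ī + A·d² with d = y − 2.908:
  bottom plate: d = -2.508 in → contributes +36.53 in⁴
  web plate: d = 1.692 in → contributes +17.5 in⁴
  top plate: d = 5.817 in → contributes +61.65 in⁴
Total I = 115.7 in⁴.
Extreme fibre distance c = 6.142 in; S = I/c = 18.84 in³.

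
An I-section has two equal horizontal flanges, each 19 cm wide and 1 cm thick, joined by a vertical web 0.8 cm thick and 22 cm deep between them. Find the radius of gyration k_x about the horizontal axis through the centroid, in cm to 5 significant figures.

k_x ≈ 10.159 cm

Decompose the section into non-overlapping parts with the origin at the bottom-left of its bounding rectangle.
Bottom flange: 19 × 1, A = 19 cm², y = 0.5 cm, Ī = 1.583333 cm⁴.
Web: 0.8 × 22, A = 17.6 cm², y = 12 cm, Ī = 709.8667 cm⁴.
Top flange: 19 × 1, A = 19 cm², y = 23.5 cm, Ī = 1.583333 cm⁴.
By symmetry the centroid is at mid-height, ȳ = 12 cm.
Transfer each piece to the horizontal axis through the centroid using Ī + A·d² with d = y − 12:
  bottom flange: d = -11.5 cm → contributes +2514.333 cm⁴
  web: d = 0 cm → contributes +709.8667 cm⁴
  top flange: d = 11.5 cm → contributes +2514.333 cm⁴
Total I = 5738.533 cm⁴.
Radius of gyration: k = √(I/A) = √(5738.533 / 55.6) = 10.15928 cm.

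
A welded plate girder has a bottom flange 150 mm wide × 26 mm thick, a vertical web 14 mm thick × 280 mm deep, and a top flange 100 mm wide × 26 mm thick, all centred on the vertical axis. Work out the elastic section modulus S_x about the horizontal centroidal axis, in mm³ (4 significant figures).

S_x ≈ 9.419 × 10⁵ mm³

Split into non-overlapping primitives; take the origin at the lower-left of the bounding box.
Bottom plate: 150 × 26, A = 3 900 mm², y = 13 mm, Ī = 219 700 mm⁴.
Web plate: 14 × 280, A = 3 920 mm², y = 166 mm, Ī = 25 610 667 mm⁴.
Top plate: 100 × 26, A = 2 600 mm², y = 319 mm, Ī = 146 467 mm⁴.
Centroid: ȳ = ΣA·y / ΣA = 146.912 mm.
Transfer each piece to the horizontal centroidal axis using Ī + A·d² with d = y − 146.912:
  bottom plate: d = -133.912 mm → contributes +70 155 848 mm⁴
  web plate: d = 19.0883 mm → contributes +27 038 969 mm⁴
  top plate: d = 172.088 mm → contributes +77 143 855 mm⁴
Total I = 174 338 672 mm⁴.
Extreme fibre distance c = 185.088 mm; S = I/c = 941 922 mm³.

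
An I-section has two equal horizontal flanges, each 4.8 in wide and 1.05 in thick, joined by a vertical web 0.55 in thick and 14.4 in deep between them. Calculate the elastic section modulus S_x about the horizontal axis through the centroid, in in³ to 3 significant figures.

Decompose the section into non-overlapping parts with the origin at the bottom-left of its bounding rectangle.
Bottom flange: 4.8 × 1.05, A = 5.04 in², y = 0.525 in, Ī = 0.46305 in⁴.
Web: 0.55 × 14.4, A = 7.92 in², y = 8.25 in, Ī = 136.86 in⁴.
Top flange: 4.8 × 1.05, A = 5.04 in², y = 15.975 in, Ī = 0.46305 in⁴.
By symmetry the centroid is at mid-height, ȳ = 8.25 in.
Transfer each piece to the horizontal axis through the centroid using Ī + A·d² with d = y − 8.25:
  bottom flange: d = -7.725 in → contributes +301.23 in⁴
  web: d = 0 in → contributes +136.86 in⁴
  top flange: d = 7.725 in → contributes +301.23 in⁴
Total I = 739.31 in⁴.
Extreme fibre distance c = 8.25 in; S = I/c = 89.614 in³.

S_x ≈ 89.6 in³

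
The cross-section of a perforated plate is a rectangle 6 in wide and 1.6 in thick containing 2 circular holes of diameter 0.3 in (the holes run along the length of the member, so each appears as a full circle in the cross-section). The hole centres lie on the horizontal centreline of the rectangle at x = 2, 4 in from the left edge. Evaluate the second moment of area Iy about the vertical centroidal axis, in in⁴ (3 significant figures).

Split into non-overlapping primitives; take the origin at the lower-left of the bounding box.
Plate: 6 × 1.6, A = 9.6 in², x = 3 in, Ī = 28.8 in⁴.
Hole 1 (subtracted): ⌀0.3, A = 0.070686 in², x = 2 in, Ī = 0.00039761 in⁴.
Hole 2 (subtracted): ⌀0.3, A = 0.070686 in², x = 4 in, Ī = 0.00039761 in⁴.
By symmetry the centroid is at mid-width, x̄ = 3 in.
Transfer each piece to the vertical centroidal axis using Ī + A·d² with d = x − 3:
  plate: d = 0 in → contributes +28.8 in⁴
  hole 1: d = -1 in → contributes −0.071083 in⁴
  hole 2: d = 1 in → contributes −0.071083 in⁴
Total I = 28.658 in⁴.

Iy ≈ 28.7 in⁴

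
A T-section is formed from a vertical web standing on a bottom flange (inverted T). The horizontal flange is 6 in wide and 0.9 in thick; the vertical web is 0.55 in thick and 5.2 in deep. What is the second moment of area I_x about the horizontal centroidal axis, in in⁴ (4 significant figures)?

Treat the section as a set of non-overlapping primitives; coordinates are from the bounding-box lower-left.
Flange: 6 × 0.9, A = 5.4 in², y = 0.45 in, Ī = 0.3645 in⁴.
Web: 0.55 × 5.2, A = 2.86 in², y = 3.5 in, Ī = 6.44453 in⁴.
Centroid: ȳ = ΣA·y / ΣA = 1.50605 in.
Transfer each piece to the horizontal centroidal axis using Ī + A·d² with d = y − 1.50605:
  flange: d = -1.05605 in → contributes +6.38684 in⁴
  web: d = 1.99395 in → contributes +17.8154 in⁴
Total I = 24.2022 in⁴.

I_x ≈ 24.20 in⁴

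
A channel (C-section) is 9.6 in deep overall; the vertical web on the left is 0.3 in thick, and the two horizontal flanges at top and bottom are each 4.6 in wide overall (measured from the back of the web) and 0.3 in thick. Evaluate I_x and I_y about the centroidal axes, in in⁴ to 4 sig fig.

I_x ≈ 77.92 in⁴, I_y ≈ 11.20 in⁴

Break the section into simple shapes (no overlaps), measuring from the bottom-left corner of the bounding box.
Web: 0.3 × 9.6, A = 2.88 in², y = 4.8 in, Ī = 22.1184 in⁴.
Top flange (beyond web): 4.3 × 0.3, A = 1.29 in², y = 9.45 in, Ī = 0.009675 in⁴.
Bottom flange (beyond web): 4.3 × 0.3, A = 1.29 in², y = 0.15 in, Ī = 0.009675 in⁴.
By symmetry the centroid is at mid-height, ȳ = 4.8 in.
Transfer each piece to the centroidal x-axis using Ī + A·d² with d = y − 4.8:
  web: d = 0 in → contributes +22.1184 in⁴
  top flange (beyond web): d = 4.65 in → contributes +27.9027 in⁴
  bottom flange (beyond web): d = -4.65 in → contributes +27.9027 in⁴
Total I = 77.9238 in⁴.
For the y-axis: x̄ = 1.23681 in.
Repeating about the centroidal y-axis gives I_y = 11.196 in⁴.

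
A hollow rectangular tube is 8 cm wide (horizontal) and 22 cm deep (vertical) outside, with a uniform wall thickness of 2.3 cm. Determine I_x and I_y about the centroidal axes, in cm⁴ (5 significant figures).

Decompose the section into non-overlapping parts with the origin at the bottom-left of its bounding rectangle.
Outer rectangle: 8 × 22, A = 176 cm², y = 11 cm, Ī = 7098.667 cm⁴.
Inner void (subtracted): 3.4 × 17.4, A = 59.16 cm², y = 11 cm, Ī = 1492.607 cm⁴.
By symmetry the centroid is at mid-height, ȳ = 11 cm.
All pieces are centred on the centroidal x-axis, so I = ΣĪ (holes subtracted) = 5606.06 cm⁴.
Repeating about the centroidal y-axis gives I_y = 881.6759 cm⁴.

I_x ≈ 5606.1 cm⁴, I_y ≈ 881.68 cm⁴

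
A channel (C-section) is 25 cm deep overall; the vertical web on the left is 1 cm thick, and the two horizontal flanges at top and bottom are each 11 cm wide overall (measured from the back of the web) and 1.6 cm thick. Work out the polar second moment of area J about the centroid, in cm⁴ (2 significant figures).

J ≈ 6400 cm⁴

Split into non-overlapping primitives; take the origin at the lower-left of the bounding box.
Web: 1 × 25, A = 25 cm², y = 12.5 cm, Ī = 1 302 cm⁴.
Top flange (beyond web): 10 × 1.6, A = 16 cm², y = 24.2 cm, Ī = 3.413 cm⁴.
Bottom flange (beyond web): 10 × 1.6, A = 16 cm², y = 0.8 cm, Ī = 3.413 cm⁴.
By symmetry the centroid is at mid-height, ȳ = 12.5 cm.
Transfer each piece to the centroidal x-axis using Ī + A·d² with d = y − 12.5:
  web: d = 0 cm → contributes +1 302 cm⁴
  top flange (beyond web): d = 11.7 cm → contributes +2 194 cm⁴
  bottom flange (beyond web): d = -11.7 cm → contributes +2 194 cm⁴
Total I = 5 689 cm⁴.
For the y-axis: x̄ = 3.588 cm.
Repeating about the centroidal y-axis gives I_y = 693.3 cm⁴.
Polar second moment: J = I_x + I_y = 6 383 cm⁴.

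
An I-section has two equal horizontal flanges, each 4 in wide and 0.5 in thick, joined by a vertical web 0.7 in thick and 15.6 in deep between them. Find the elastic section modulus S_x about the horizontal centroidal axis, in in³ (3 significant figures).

S_x ≈ 57.9 in³

Treat the section as a set of non-overlapping primitives; coordinates are from the bounding-box lower-left.
Bottom flange: 4 × 0.5, A = 2 in², y = 0.25 in, Ī = 0.041667 in⁴.
Web: 0.7 × 15.6, A = 10.92 in², y = 8.3 in, Ī = 221.46 in⁴.
Top flange: 4 × 0.5, A = 2 in², y = 16.35 in, Ī = 0.041667 in⁴.
By symmetry the centroid is at mid-height, ȳ = 8.3 in.
Transfer each piece to the horizontal centroidal axis using Ī + A·d² with d = y − 8.3:
  bottom flange: d = -8.05 in → contributes +129.65 in⁴
  web: d = 0 in → contributes +221.46 in⁴
  top flange: d = 8.05 in → contributes +129.65 in⁴
Total I = 480.75 in⁴.
Extreme fibre distance c = 8.3 in; S = I/c = 57.922 in³.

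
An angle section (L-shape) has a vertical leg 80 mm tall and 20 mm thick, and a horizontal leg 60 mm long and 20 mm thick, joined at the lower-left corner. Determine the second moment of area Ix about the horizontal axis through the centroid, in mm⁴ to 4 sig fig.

Ix ≈ 1.360 × 10⁶ mm⁴

Split into non-overlapping primitives; take the origin at the lower-left of the bounding box.
Vertical leg: 20 × 80, A = 1 600 mm², y = 40 mm, Ī = 853 333 mm⁴.
Horizontal leg (remainder): 40 × 20, A = 800 mm², y = 10 mm, Ī = 26666.7 mm⁴.
Centroid: ȳ = ΣA·y / ΣA = 30 mm.
Transfer each piece to the horizontal axis through the centroid using Ī + A·d² with d = y − 30:
  vertical leg: d = 10 mm → contributes +1 013 333 mm⁴
  horizontal leg (remainder): d = -20 mm → contributes +346 667 mm⁴
Total I = 1 360 000 mm⁴.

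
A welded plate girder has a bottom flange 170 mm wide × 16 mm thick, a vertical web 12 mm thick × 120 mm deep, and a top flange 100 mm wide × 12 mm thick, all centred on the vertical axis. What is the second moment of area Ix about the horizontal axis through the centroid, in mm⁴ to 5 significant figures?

Break the section into simple shapes (no overlaps), measuring from the bottom-left corner of the bounding box.
Bottom plate: 170 × 16, A = 2 720 mm², y = 8 mm, Ī = 58026.67 mm⁴.
Web plate: 12 × 120, A = 1 440 mm², y = 76 mm, Ī = 1 728 000 mm⁴.
Top plate: 100 × 12, A = 1 200 mm², y = 142 mm, Ī = 14 400 mm⁴.
Centroid: ȳ = ΣA·y / ΣA = 56.26866 mm.
Transfer each piece to the horizontal axis through the centroid using Ī + A·d² with d = y − 56.26866:
  bottom plate: d = -48.26866 mm → contributes +6 395 255 mm⁴
  web plate: d = 19.73134 mm → contributes +2 288 629 mm⁴
  top plate: d = 85.73134 mm → contributes +8 834 236 mm⁴
Total I = 17 518 120 mm⁴.

Ix ≈ 1.7518 × 10⁷ mm⁴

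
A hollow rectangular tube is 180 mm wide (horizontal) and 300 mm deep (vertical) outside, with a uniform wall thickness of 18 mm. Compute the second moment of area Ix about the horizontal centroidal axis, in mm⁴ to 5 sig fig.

Ix ≈ 1.8420 × 10⁸ mm⁴

Treat the section as a set of non-overlapping primitives; coordinates are from the bounding-box lower-left.
Outer rectangle: 180 × 300, A = 54 000 mm², y = 150 mm, Ī = 405 000 000 mm⁴.
Inner void (subtracted): 144 × 264, A = 38 016 mm², y = 150 mm, Ī = 220 796 928 mm⁴.
By symmetry the centroid is at mid-height, ȳ = 150 mm.
All pieces are centred on the horizontal centroidal axis, so I = ΣĪ (holes subtracted) = 184 203 072 mm⁴.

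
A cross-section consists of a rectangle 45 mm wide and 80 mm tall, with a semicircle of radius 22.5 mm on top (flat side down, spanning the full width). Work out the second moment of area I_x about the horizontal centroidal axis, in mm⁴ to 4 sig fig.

I_x ≈ 3.547 × 10⁶ mm⁴

Decompose the section into non-overlapping parts with the origin at the bottom-left of its bounding rectangle.
Rectangular body: 45 × 80, A = 3 600 mm², y = 40 mm, Ī = 1 920 000 mm⁴.
Semicircular cap: semicircle r = 22.5, A = 795.216 mm², y = 89.5493 mm, Ī = 28129.5 mm⁴.
Centroid: ȳ = ΣA·y / ΣA = 48.9648 mm.
Transfer each piece to the horizontal centroidal axis using Ī + A·d² with d = y − 48.9648:
  rectangular body: d = -8.96483 mm → contributes +2 209 326 mm⁴
  semicircular cap: d = 40.5845 mm → contributes +1 337 928 mm⁴
Total I = 3 547 254 mm⁴.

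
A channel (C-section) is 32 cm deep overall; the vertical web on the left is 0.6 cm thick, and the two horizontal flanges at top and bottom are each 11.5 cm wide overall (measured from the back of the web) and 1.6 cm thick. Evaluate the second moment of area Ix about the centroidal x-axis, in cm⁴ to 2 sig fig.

Treat the section as a set of non-overlapping primitives; coordinates are from the bounding-box lower-left.
Web: 0.6 × 32, A = 19.2 cm², y = 16 cm, Ī = 1 638 cm⁴.
Top flange (beyond web): 10.9 × 1.6, A = 17.44 cm², y = 31.2 cm, Ī = 3.721 cm⁴.
Bottom flange (beyond web): 10.9 × 1.6, A = 17.44 cm², y = 0.8 cm, Ī = 3.721 cm⁴.
By symmetry the centroid is at mid-height, ȳ = 16 cm.
Transfer each piece to the centroidal x-axis using Ī + A·d² with d = y − 16:
  web: d = 0 cm → contributes +1 638 cm⁴
  top flange (beyond web): d = 15.2 cm → contributes +4 033 cm⁴
  bottom flange (beyond web): d = -15.2 cm → contributes +4 033 cm⁴
Total I = 9 705 cm⁴.

Ix ≈ 9700 cm⁴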